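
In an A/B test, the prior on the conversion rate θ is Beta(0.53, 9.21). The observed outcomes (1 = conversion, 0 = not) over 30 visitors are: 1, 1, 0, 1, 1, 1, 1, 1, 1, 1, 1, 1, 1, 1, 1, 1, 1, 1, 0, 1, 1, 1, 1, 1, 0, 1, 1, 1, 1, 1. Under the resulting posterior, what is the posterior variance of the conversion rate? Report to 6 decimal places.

0.005225

The Beta prior is conjugate to a Binomial/Bernoulli likelihood; the update adds successes to α and failures to β.
Posterior: Beta(α+k, β+n−k) = Beta(0.53+27, 9.21+3) = Beta(27.53, 12.21).
Var = αβ/((α+β)²(α+β+1)) = 27.53·12.21/(39.74²·40.74) = 0.005225.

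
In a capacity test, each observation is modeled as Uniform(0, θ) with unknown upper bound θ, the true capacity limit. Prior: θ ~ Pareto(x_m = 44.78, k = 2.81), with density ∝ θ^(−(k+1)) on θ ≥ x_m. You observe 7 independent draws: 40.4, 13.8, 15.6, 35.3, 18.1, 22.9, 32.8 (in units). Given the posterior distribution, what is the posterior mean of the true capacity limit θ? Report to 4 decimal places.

A Pareto(scale x_m, shape k) prior on the upper bound θ of Uniform(0, θ) is conjugate: posterior is Pareto(max(x_m, max xᵢ), k + n).
Sample maximum = 40.4; prior scale x_m = 44.78 → posterior scale = max = 44.78.
Posterior shape = 2.81 + 7 = 9.81.
E[θ|data] = k·x_m/(k−1) = 9.81·44.78/8.81 = 49.8629.

49.8629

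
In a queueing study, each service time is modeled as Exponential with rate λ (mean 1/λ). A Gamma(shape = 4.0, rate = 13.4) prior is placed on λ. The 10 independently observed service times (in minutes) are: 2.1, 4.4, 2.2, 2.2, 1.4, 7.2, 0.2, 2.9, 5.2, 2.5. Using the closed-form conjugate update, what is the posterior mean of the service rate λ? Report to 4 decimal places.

0.3204

With a Gamma(shape α, rate β) prior on the exponential rate λ, the posterior after n observations with total T = Σxᵢ is Gamma(α+n, β+T).
Sum of observations T = 30.3 minutes; n = 10.
Posterior: Gamma(4.0+10, 13.4+30.3) = Gamma(14.0, 43.7).
Posterior mean of λ = α/β = 14.0/43.7 = 0.3204.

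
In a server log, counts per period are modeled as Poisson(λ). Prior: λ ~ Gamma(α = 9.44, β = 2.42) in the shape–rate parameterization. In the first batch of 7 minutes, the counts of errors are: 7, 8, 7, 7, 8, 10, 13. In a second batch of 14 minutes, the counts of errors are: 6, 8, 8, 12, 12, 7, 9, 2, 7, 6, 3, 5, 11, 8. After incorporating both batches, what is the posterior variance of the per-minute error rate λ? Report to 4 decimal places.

With a Gamma(shape α, rate β) prior, the Poisson likelihood is conjugate: the posterior is Gamma(α + ΣXᵢ, β + n).
Batch 1: sum of counts S = 60 over n = 7 minutes.
After batch 1: Gamma(α+S, β+n) = Gamma(9.44+60, 2.42+7) = Gamma(69.44, 9.42).
Batch 2: sum of counts S = 104 over n = 14 minutes.
After batch 2: Gamma(α+S, β+n) = Gamma(69.44+104, 9.42+14) = Gamma(173.44, 23.42).
Var = α/β² = 173.44/23.42² = 0.3162.

0.3162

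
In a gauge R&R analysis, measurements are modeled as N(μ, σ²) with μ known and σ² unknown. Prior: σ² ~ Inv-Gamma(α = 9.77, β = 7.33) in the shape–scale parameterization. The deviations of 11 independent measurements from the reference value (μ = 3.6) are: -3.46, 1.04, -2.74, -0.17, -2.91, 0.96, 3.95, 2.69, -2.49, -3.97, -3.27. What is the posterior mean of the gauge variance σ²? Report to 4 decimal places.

3.5085

With known mean μ and an Inverse-Gamma(α, β) prior on σ², the Normal likelihood is conjugate: posterior is Inv-Gamma(α + n/2, β + Σ(xᵢ−μ)²/2).
Σ(xᵢ−μ)² = (-3.46)² + (1.04)² + (-2.74)² + (-0.17)² + (-2.91)² + (0.96)² + (3.95)² + (2.69)² + (-2.49)² + (-3.97)² + (-3.27)² = 85.4719.
Posterior: Inv-Gamma(9.77 + 11/2, 7.33 + 85.4719/2) = Inv-Gamma(15.27, 50.06595).
E[σ²|data] = β/(α−1) = 50.06595/14.27 = 3.5085.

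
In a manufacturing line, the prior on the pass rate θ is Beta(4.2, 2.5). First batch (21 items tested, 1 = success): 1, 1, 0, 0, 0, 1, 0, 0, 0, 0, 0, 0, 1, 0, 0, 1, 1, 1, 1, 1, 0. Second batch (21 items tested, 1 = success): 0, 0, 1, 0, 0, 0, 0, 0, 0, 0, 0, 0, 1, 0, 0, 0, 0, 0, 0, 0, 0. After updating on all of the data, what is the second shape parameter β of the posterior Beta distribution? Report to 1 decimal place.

33.5

The Beta prior is conjugate to a Binomial/Bernoulli likelihood; the update adds successes to α and failures to β.
After batch 1: Beta(4.2+9, 2.5+12) = Beta(13.2, 14.5).
After batch 2: Beta(13.2+2, 14.5+19) = Beta(15.2, 33.5).
Posterior β = 33.5.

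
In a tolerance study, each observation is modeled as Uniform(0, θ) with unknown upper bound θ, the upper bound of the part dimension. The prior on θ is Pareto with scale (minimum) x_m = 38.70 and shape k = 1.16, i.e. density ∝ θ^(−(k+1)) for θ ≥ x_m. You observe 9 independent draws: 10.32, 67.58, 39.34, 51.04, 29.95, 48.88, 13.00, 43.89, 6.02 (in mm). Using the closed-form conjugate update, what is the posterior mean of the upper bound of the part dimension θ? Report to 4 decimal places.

74.9577

A Pareto(scale x_m, shape k) prior on the upper bound θ of Uniform(0, θ) is conjugate: posterior is Pareto(max(x_m, max xᵢ), k + n).
Sample maximum = 67.58; prior scale x_m = 38.70 → posterior scale = max = 67.58.
Posterior shape = 1.16 + 9 = 10.16.
E[θ|data] = k·x_m/(k−1) = 10.16·67.58/9.16 = 74.9577.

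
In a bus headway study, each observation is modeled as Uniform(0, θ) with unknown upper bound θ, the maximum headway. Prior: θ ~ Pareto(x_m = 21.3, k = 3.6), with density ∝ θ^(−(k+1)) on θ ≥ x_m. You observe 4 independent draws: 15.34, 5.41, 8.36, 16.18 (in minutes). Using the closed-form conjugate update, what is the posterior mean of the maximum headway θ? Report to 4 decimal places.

24.5273

A Pareto(scale x_m, shape k) prior on the upper bound θ of Uniform(0, θ) is conjugate: posterior is Pareto(max(x_m, max xᵢ), k + n).
Sample maximum = 16.18; prior scale x_m = 21.3 → posterior scale = max = 21.30.
Posterior shape = 3.6 + 4 = 7.6.
E[θ|data] = k·x_m/(k−1) = 7.6·21.30/6.6 = 24.5273.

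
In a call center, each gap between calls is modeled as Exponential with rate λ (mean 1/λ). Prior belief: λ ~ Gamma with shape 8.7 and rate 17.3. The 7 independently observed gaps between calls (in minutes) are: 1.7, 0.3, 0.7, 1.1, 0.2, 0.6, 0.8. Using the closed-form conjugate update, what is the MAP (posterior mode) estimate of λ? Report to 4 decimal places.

0.6476

With a Gamma(shape α, rate β) prior on the exponential rate λ, the posterior after n observations with total T = Σxᵢ is Gamma(α+n, β+T).
Sum of observations T = 5.4 minutes; n = 7.
Posterior: Gamma(8.7+7, 17.3+5.4) = Gamma(15.7, 22.7).
Mode = (α−1)/β = 0.6476.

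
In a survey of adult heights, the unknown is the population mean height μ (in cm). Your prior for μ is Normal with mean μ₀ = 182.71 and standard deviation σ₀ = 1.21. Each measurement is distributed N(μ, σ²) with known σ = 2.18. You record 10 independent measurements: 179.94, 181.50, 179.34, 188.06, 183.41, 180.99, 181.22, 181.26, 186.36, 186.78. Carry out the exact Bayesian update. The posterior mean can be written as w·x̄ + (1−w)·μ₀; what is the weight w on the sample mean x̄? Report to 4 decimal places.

For Normal data with known variance σ², a Normal(μ₀, σ₀²) prior on μ is conjugate. Posterior precision = 1/σ₀² + n/σ²; posterior mean is the precision-weighted average of μ₀ and x̄.
σ₀² = 1.21² = 1.4641, σ² = 2.18² = 4.7524. Prior precision 1/σ₀² = 1/1.4641; data precision n/σ² = 10/4.7524.
w = (n/σ²)/(1/σ₀² + n/σ²) = n·σ₀²/(σ² + n·σ₀²) = 10·1.4641/(4.7524 + 10·1.4641) = 14.641/19.3934 = 0.7549.

0.7549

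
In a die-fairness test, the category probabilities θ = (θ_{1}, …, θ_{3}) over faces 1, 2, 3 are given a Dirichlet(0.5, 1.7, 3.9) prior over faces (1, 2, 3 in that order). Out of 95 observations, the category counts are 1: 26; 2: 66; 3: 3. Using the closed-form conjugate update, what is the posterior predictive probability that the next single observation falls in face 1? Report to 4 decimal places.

0.2621

The Dirichlet prior is conjugate to the Multinomial likelihood: each posterior αⱼ = prior αⱼ + observed count nⱼ.
Posterior concentration: (26.5, 67.7, 6.9), total = 101.1.
P(next = 1 | data) = α_{1}/Σα = 0.2621.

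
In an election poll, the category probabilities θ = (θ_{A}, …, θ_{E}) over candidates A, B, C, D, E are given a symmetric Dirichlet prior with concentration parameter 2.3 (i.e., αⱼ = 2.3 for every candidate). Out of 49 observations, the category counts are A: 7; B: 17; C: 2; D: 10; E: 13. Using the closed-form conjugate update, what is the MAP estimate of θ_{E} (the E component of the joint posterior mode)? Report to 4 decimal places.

0.2577

The Dirichlet prior is conjugate to the Multinomial likelihood: each posterior αⱼ = prior αⱼ + observed count nⱼ.
Posterior concentration: (9.3, 19.3, 4.3, 12.3, 15.3), total = 60.5.
Joint mode component: (α_{E}−1)/(Σα−K) = 14.3/55.5 = 0.2577.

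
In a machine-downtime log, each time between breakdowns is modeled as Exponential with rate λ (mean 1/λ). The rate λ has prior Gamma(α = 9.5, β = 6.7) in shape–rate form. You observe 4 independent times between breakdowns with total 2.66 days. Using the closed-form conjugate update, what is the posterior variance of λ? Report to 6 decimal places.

0.154093

With a Gamma(shape α, rate β) prior on the exponential rate λ, the posterior after n observations with total T = Σxᵢ is Gamma(α+n, β+T).
Posterior: Gamma(9.5+4, 6.7+2.66) = Gamma(13.5, 9.36).
Var = α/β² = 0.154093.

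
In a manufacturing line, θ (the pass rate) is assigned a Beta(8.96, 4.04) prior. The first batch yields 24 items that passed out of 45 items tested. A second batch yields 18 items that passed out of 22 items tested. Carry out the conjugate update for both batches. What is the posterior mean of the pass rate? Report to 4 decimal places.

0.6370

The Beta prior is conjugate to a Binomial/Bernoulli likelihood; the update adds successes to α and failures to β.
After batch 1: Beta(8.96+24, 4.04+21) = Beta(32.96, 25.04).
After batch 2: Beta(32.96+18, 25.04+4) = Beta(50.96, 29.04).
Posterior mean = α/(α+β) = 50.96/80.00 = 0.6370.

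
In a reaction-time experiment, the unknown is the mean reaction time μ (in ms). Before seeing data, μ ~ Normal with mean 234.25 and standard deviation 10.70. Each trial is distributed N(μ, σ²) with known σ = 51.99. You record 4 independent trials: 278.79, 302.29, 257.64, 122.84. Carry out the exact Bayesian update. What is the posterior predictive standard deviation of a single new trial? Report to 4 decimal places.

For Normal data with known variance σ², a Normal(μ₀, σ₀²) prior on μ is conjugate. Posterior precision = 1/σ₀² + n/σ²; posterior mean is the precision-weighted average of μ₀ and x̄.
σ₀² = 10.70² = 114.49, σ² = 51.99² = 2702.9601; σ² + n·σ₀² = 2702.9601 + 4·114.49 = 3160.9201.
Posterior precision = 1/σ₀² + n/σ² = 1/114.49 + 4/2702.9601 = (σ² + n·σ₀²)/(σ₀²σ²) = 3160.9201/(114.49·2702.9601); posterior variance σₙ² = σ₀²σ²/(σ² + n·σ₀²) = 114.49·2702.9601/3160.9201 = 97.902475.
Predictive variance for one new observation = σₙ² + σ² = 114.49·2702.9601/3160.9201 + 2702.9601 = σ²·(σ₀² + 3160.9201)/3160.9201 = 2702.9601·3275.4101/3160.9201 = 2800.862575; SD = √(2702.9601·3275.4101/3160.9201) = 52.9232.

52.9232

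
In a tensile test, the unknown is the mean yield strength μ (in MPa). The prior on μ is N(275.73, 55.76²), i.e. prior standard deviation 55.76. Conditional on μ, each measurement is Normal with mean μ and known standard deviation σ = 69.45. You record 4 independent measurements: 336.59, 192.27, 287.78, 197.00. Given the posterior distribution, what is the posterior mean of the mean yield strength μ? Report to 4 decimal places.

259.6473

For Normal data with known variance σ², a Normal(μ₀, σ₀²) prior on μ is conjugate. Posterior precision = 1/σ₀² + n/σ²; posterior mean is the precision-weighted average of μ₀ and x̄.
Σxᵢ = 336.59 + 192.27 + 287.78 + 197.00 = 1013.64, so n·x̄ = 1013.64.
σ₀² = 55.76² = 3109.1776, σ² = 69.45² = 4823.3025; σ² + n·σ₀² = 4823.3025 + 4·3109.1776 = 17260.0129.
Posterior mean = (μ₀/σ₀² + n·x̄/σ²)/(1/σ₀² + n/σ²) = (σ²·μ₀ + σ₀²·n·x̄)/(σ² + n·σ₀²) = (4823.3025·275.73 + 3109.1776·1013.64)/17260.0129 = 4481515.980789/17260.0129 = 259.6473.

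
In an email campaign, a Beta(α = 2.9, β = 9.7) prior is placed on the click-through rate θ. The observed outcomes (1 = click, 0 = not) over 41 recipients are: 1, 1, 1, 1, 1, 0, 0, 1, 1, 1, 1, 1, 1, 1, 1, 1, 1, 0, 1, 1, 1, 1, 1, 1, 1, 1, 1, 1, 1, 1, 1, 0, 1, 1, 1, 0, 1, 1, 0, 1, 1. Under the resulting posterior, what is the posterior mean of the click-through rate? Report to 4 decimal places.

The Beta prior is conjugate to a Binomial/Bernoulli likelihood; the update adds successes to α and failures to β.
Posterior: Beta(α+k, β+n−k) = Beta(2.9+35, 9.7+6) = Beta(37.9, 15.7).
Posterior mean = α/(α+β) = 37.9/53.6 = 0.7071.

0.7071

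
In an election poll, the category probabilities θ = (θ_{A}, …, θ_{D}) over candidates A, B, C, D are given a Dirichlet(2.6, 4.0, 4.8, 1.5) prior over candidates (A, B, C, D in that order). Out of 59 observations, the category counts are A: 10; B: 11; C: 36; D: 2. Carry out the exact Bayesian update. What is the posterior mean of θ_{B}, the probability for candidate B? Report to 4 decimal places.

The Dirichlet prior is conjugate to the Multinomial likelihood: each posterior αⱼ = prior αⱼ + observed count nⱼ.
Posterior concentration: (12.6, 15.0, 40.8, 3.5), total = 71.9.
E[θ_{B}|data] = α_{B}/Σα = 15.0/71.9 = 0.2086.

0.2086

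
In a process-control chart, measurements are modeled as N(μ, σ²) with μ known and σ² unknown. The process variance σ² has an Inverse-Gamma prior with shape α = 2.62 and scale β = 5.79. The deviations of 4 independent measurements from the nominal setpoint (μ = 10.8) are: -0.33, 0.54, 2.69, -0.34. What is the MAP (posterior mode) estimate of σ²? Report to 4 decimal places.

With known mean μ and an Inverse-Gamma(α, β) prior on σ², the Normal likelihood is conjugate: posterior is Inv-Gamma(α + n/2, β + Σ(xᵢ−μ)²/2).
Σ(xᵢ−μ)² = (-0.33)² + (0.54)² + (2.69)² + (-0.34)² = 7.7522.
Posterior: Inv-Gamma(2.62 + 4/2, 5.79 + 7.7522/2) = Inv-Gamma(4.62, 9.66610).
Mode = β/(α+1) = 9.66610/5.62 = 1.7199.

1.7199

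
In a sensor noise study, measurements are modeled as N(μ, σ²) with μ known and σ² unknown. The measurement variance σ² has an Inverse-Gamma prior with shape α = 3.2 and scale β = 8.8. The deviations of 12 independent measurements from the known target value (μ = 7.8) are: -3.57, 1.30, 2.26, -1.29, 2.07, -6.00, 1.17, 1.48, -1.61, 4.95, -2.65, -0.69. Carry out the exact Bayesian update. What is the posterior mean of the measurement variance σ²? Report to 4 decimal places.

With known mean μ and an Inverse-Gamma(α, β) prior on σ², the Normal likelihood is conjugate: posterior is Inv-Gamma(α + n/2, β + Σ(xᵢ−μ)²/2).
Σ(xᵢ−μ)² = (-3.57)² + (1.30)² + (2.26)² + (-1.29)² + (2.07)² + (-6.00)² + (1.17)² + (1.48)² + (-1.61)² + (4.95)² + (-2.65)² + (-0.69)² = 99.6440.
Posterior: Inv-Gamma(3.2 + 12/2, 8.8 + 99.6440/2) = Inv-Gamma(9.20, 58.62200).
E[σ²|data] = β/(α−1) = 58.62200/8.20 = 7.1490.

7.1490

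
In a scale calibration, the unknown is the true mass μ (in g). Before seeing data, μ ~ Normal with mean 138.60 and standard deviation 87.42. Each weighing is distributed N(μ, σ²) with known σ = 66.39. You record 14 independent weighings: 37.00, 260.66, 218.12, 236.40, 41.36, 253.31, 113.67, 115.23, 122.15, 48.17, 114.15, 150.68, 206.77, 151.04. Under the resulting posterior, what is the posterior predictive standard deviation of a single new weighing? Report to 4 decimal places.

68.6295

For Normal data with known variance σ², a Normal(μ₀, σ₀²) prior on μ is conjugate. Posterior precision = 1/σ₀² + n/σ²; posterior mean is the precision-weighted average of μ₀ and x̄.
σ₀² = 87.42² = 7642.2564, σ² = 66.39² = 4407.6321; σ² + n·σ₀² = 4407.6321 + 14·7642.2564 = 111399.2217.
Posterior precision = 1/σ₀² + n/σ² = 1/7642.2564 + 14/4407.6321 = (σ² + n·σ₀²)/(σ₀²σ²) = 111399.2217/(7642.2564·4407.6321); posterior variance σₙ² = σ₀²σ²/(σ² + n·σ₀²) = 7642.2564·4407.6321/111399.2217 = 302.374237.
Predictive variance for one new observation = σₙ² + σ² = 7642.2564·4407.6321/111399.2217 + 4407.6321 = σ²·(σ₀² + 111399.2217)/111399.2217 = 4407.6321·119041.4781/111399.2217 = 4710.006337; SD = √(4407.6321·119041.4781/111399.2217) = 68.6295.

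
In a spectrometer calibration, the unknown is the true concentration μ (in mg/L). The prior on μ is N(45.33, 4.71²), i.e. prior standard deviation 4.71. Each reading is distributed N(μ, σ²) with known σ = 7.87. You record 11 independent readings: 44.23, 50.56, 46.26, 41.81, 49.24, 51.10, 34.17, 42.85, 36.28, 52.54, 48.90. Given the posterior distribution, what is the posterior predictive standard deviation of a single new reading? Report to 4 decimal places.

8.1503

For Normal data with known variance σ², a Normal(μ₀, σ₀²) prior on μ is conjugate. Posterior precision = 1/σ₀² + n/σ²; posterior mean is the precision-weighted average of μ₀ and x̄.
σ₀² = 4.71² = 22.1841, σ² = 7.87² = 61.9369; σ² + n·σ₀² = 61.9369 + 11·22.1841 = 305.962.
Posterior precision = 1/σ₀² + n/σ² = 1/22.1841 + 11/61.9369 = (σ² + n·σ₀²)/(σ₀²σ²) = 305.962/(22.1841·61.9369); posterior variance σₙ² = σ₀²σ²/(σ² + n·σ₀²) = 22.1841·61.9369/305.962 = 4.490801.
Predictive variance for one new observation = σₙ² + σ² = 22.1841·61.9369/305.962 + 61.9369 = σ²·(σ₀² + 305.962)/305.962 = 61.9369·328.1461/305.962 = 66.427701; SD = √(61.9369·328.1461/305.962) = 8.1503.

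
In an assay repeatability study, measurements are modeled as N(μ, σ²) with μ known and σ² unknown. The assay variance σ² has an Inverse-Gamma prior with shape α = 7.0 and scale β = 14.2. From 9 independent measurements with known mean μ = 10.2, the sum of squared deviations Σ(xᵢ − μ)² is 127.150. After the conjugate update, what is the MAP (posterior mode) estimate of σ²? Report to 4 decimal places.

With known mean μ and an Inverse-Gamma(α, β) prior on σ², the Normal likelihood is conjugate: posterior is Inv-Gamma(α + n/2, β + Σ(xᵢ−μ)²/2).
Posterior: Inv-Gamma(7.0 + 9/2, 14.2 + 127.150/2) = Inv-Gamma(11.50, 77.7750).
Mode = β/(α+1) = 77.7750/12.50 = 6.2220.

6.2220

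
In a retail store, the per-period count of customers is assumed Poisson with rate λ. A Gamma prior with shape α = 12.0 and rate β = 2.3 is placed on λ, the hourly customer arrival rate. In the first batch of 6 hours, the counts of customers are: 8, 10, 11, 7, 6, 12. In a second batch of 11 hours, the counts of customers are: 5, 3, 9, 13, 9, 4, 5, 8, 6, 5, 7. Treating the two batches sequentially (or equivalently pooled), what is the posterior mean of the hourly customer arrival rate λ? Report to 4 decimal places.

With a Gamma(shape α, rate β) prior, the Poisson likelihood is conjugate: the posterior is Gamma(α + ΣXᵢ, β + n).
Batch 1: sum of counts S = 54 over n = 6 hours.
After batch 1: Gamma(α+S, β+n) = Gamma(12.0+54, 2.3+6) = Gamma(66.0, 8.3).
Batch 2: sum of counts S = 74 over n = 11 hours.
After batch 2: Gamma(α+S, β+n) = Gamma(66.0+74, 8.3+11) = Gamma(140.0, 19.3).
Posterior mean = α/β = 140.0/19.3 = 7.2539.

7.2539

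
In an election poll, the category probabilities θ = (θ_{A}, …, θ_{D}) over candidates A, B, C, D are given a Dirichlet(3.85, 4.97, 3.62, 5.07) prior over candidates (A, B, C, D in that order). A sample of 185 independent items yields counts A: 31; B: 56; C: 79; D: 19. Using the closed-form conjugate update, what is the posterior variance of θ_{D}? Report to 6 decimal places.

The Dirichlet prior is conjugate to the Multinomial likelihood: each posterior αⱼ = prior αⱼ + observed count nⱼ.
Posterior concentration: (34.85, 60.97, 82.62, 24.07), total = 202.51.
Var[θ_j] = α_j(Σα−α_j)/((Σα)²(Σα+1)) = 24.07·178.44/(202.51²·203.51) = 0.000515.

0.000515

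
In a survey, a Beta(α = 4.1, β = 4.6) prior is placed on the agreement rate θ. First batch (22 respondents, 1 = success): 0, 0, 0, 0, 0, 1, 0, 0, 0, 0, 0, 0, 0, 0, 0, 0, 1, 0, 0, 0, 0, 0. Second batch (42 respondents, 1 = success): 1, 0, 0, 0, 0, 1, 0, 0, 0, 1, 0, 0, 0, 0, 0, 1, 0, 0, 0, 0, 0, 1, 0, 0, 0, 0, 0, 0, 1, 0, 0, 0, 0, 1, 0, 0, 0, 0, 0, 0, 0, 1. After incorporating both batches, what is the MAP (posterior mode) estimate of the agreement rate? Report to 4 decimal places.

The Beta prior is conjugate to a Binomial/Bernoulli likelihood; the update adds successes to α and failures to β.
After batch 1: Beta(4.1+2, 4.6+20) = Beta(6.1, 24.6).
After batch 2: Beta(6.1+8, 24.6+34) = Beta(14.1, 58.6).
Mode of Beta(a,b) for a,b>1 is (a−1)/(a+b−2) = 13.1/70.7 = 0.1853.

0.1853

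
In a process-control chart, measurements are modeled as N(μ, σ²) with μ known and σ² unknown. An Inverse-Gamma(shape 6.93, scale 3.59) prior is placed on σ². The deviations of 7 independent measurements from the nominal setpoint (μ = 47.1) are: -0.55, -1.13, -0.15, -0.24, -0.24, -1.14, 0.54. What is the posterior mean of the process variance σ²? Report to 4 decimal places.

0.5561

With known mean μ and an Inverse-Gamma(α, β) prior on σ², the Normal likelihood is conjugate: posterior is Inv-Gamma(α + n/2, β + Σ(xᵢ−μ)²/2).
Σ(xᵢ−μ)² = (-0.55)² + (-1.13)² + (-0.15)² + (-0.24)² + (-0.24)² + (-1.14)² + (0.54)² = 3.3083.
Posterior: Inv-Gamma(6.93 + 7/2, 3.59 + 3.3083/2) = Inv-Gamma(10.43, 5.24415).
E[σ²|data] = β/(α−1) = 5.24415/9.43 = 0.5561.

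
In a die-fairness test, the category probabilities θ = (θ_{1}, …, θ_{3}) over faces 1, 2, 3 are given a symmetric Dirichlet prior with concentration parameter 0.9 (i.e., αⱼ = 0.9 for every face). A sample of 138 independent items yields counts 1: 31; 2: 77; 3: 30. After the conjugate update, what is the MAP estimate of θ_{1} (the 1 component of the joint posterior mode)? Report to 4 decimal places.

0.2244

The Dirichlet prior is conjugate to the Multinomial likelihood: each posterior αⱼ = prior αⱼ + observed count nⱼ.
Posterior concentration: (31.9, 77.9, 30.9), total = 140.7.
Joint mode component: (α_{1}−1)/(Σα−K) = 30.9/137.7 = 0.2244.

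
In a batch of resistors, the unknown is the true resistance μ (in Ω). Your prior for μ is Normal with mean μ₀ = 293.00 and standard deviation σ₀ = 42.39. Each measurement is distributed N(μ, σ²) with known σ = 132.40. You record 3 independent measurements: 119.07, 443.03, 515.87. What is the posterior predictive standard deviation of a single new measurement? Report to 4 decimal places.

For Normal data with known variance σ², a Normal(μ₀, σ₀²) prior on μ is conjugate. Posterior precision = 1/σ₀² + n/σ²; posterior mean is the precision-weighted average of μ₀ and x̄.
σ₀² = 42.39² = 1796.9121, σ² = 132.40² = 17529.76; σ² + n·σ₀² = 17529.76 + 3·1796.9121 = 22920.4963.
Posterior precision = 1/σ₀² + n/σ² = 1/1796.9121 + 3/17529.76 = (σ² + n·σ₀²)/(σ₀²σ²) = 22920.4963/(1796.9121·17529.76); posterior variance σₙ² = σ₀²σ²/(σ² + n·σ₀²) = 1796.9121·17529.76/22920.4963 = 1374.291265.
Predictive variance for one new observation = σₙ² + σ² = 1796.9121·17529.76/22920.4963 + 17529.76 = σ²·(σ₀² + 22920.4963)/22920.4963 = 17529.76·24717.4084/22920.4963 = 18904.051265; SD = √(17529.76·24717.4084/22920.4963) = 137.4920.

137.4920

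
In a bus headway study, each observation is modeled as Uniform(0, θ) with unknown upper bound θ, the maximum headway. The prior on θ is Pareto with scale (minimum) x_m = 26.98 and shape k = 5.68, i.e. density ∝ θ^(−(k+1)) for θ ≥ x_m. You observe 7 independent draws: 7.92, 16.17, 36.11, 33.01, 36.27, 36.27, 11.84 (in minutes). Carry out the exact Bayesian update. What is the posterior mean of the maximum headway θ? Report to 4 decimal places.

39.3753

A Pareto(scale x_m, shape k) prior on the upper bound θ of Uniform(0, θ) is conjugate: posterior is Pareto(max(x_m, max xᵢ), k + n).
Sample maximum = 36.27; prior scale x_m = 26.98 → posterior scale = max = 36.27.
Posterior shape = 5.68 + 7 = 12.68.
E[θ|data] = k·x_m/(k−1) = 12.68·36.27/11.68 = 39.3753.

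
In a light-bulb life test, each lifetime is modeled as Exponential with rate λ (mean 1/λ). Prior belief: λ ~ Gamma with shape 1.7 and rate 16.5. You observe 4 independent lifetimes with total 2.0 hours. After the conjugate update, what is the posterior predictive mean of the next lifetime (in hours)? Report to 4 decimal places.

With a Gamma(shape α, rate β) prior on the exponential rate λ, the posterior after n observations with total T = Σxᵢ is Gamma(α+n, β+T).
Posterior: Gamma(1.7+4, 16.5+2.0) = Gamma(5.7, 18.5).
The predictive distribution for the next observation is Lomax; its mean is β/(α−1) = 18.5/4.7 = 3.9362.

3.9362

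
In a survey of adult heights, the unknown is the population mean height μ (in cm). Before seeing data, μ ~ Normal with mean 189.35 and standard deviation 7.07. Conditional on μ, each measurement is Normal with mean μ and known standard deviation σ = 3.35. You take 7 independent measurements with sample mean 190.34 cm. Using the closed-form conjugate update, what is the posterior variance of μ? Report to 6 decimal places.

1.553391

For Normal data with known variance σ², a Normal(μ₀, σ₀²) prior on μ is conjugate. Posterior precision = 1/σ₀² + n/σ²; posterior mean is the precision-weighted average of μ₀ and x̄.
σ₀² = 7.07² = 49.9849, σ² = 3.35² = 11.2225; σ² + n·σ₀² = 11.2225 + 7·49.9849 = 361.1168.
Posterior precision = 1/σ₀² + n/σ² = 1/49.9849 + 7/11.2225 = (σ² + n·σ₀²)/(σ₀²σ²) = 361.1168/(49.9849·11.2225); posterior variance σₙ² = σ₀²σ²/(σ² + n·σ₀²) = 49.9849·11.2225/361.1168 = 1.553391.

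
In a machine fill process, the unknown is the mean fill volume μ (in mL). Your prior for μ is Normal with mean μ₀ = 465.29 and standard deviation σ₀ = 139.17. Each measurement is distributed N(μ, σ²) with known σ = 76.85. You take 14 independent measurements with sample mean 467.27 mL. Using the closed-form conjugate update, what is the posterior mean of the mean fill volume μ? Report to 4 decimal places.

For Normal data with known variance σ², a Normal(μ₀, σ₀²) prior on μ is conjugate. Posterior precision = 1/σ₀² + n/σ²; posterior mean is the precision-weighted average of μ₀ and x̄.
n·x̄ = 14·467.27 = 6541.78.
σ₀² = 139.17² = 19368.2889, σ² = 76.85² = 5905.9225; σ² + n·σ₀² = 5905.9225 + 14·19368.2889 = 277061.9671.
Posterior mean = (μ₀/σ₀² + n·x̄/σ²)/(1/σ₀² + n/σ²) = (σ²·μ₀ + σ₀²·n·x̄)/(σ² + n·σ₀²) = (5905.9225·465.29 + 19368.2889·6541.78)/277061.9671 = 129451051.640267/277061.9671 = 467.2278.

467.2278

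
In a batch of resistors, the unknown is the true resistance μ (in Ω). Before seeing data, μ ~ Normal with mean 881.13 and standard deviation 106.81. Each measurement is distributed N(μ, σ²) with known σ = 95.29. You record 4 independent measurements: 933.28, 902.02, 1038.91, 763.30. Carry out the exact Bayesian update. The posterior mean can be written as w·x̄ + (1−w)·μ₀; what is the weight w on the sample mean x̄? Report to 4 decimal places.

0.8340

For Normal data with known variance σ², a Normal(μ₀, σ₀²) prior on μ is conjugate. Posterior precision = 1/σ₀² + n/σ²; posterior mean is the precision-weighted average of μ₀ and x̄.
σ₀² = 106.81² = 11408.3761, σ² = 95.29² = 9080.1841. Prior precision 1/σ₀² = 1/11408.3761; data precision n/σ² = 4/9080.1841.
w = (n/σ²)/(1/σ₀² + n/σ²) = n·σ₀²/(σ² + n·σ₀²) = 4·11408.3761/(9080.1841 + 4·11408.3761) = 45633.5044/54713.6885 = 0.8340.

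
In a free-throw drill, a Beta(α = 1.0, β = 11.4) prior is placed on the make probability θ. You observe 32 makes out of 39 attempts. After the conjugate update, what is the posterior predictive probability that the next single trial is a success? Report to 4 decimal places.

The Beta prior is conjugate to a Binomial/Bernoulli likelihood; the update adds successes to α and failures to β.
Posterior: Beta(α+k, β+n−k) = Beta(1.0+32, 11.4+7) = Beta(33.0, 18.4).
For a single future Bernoulli trial, P(success | data) = α/(α+β) = 0.6420.

0.6420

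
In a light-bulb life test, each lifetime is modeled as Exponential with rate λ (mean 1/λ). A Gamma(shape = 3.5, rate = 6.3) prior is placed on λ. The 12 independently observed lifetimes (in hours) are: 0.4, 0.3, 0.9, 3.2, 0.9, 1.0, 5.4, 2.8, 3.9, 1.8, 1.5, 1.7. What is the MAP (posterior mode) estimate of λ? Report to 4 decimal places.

With a Gamma(shape α, rate β) prior on the exponential rate λ, the posterior after n observations with total T = Σxᵢ is Gamma(α+n, β+T).
Sum of observations T = 23.8 hours; n = 12.
Posterior: Gamma(3.5+12, 6.3+23.8) = Gamma(15.5, 30.1).
Mode = (α−1)/β = 0.4817.

0.4817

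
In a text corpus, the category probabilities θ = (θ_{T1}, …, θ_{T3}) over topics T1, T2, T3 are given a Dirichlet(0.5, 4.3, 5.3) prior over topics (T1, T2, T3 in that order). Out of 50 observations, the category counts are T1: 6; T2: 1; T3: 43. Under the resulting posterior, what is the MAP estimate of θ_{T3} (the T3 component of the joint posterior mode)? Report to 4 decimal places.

The Dirichlet prior is conjugate to the Multinomial likelihood: each posterior αⱼ = prior αⱼ + observed count nⱼ.
Posterior concentration: (6.5, 5.3, 48.3), total = 60.1.
Joint mode component: (α_{T3}−1)/(Σα−K) = 47.3/57.1 = 0.8284.

0.8284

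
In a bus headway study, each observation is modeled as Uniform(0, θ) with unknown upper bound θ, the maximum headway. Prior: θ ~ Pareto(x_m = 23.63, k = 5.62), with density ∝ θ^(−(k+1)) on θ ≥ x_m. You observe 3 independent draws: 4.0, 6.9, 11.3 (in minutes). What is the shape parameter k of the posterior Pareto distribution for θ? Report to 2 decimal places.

A Pareto(scale x_m, shape k) prior on the upper bound θ of Uniform(0, θ) is conjugate: posterior is Pareto(max(x_m, max xᵢ), k + n).
Sample maximum = 11.3; prior scale x_m = 23.63 → posterior scale = max = 23.63.
Posterior shape = 5.62 + 3 = 8.62.
Posterior shape k = 8.62.

8.62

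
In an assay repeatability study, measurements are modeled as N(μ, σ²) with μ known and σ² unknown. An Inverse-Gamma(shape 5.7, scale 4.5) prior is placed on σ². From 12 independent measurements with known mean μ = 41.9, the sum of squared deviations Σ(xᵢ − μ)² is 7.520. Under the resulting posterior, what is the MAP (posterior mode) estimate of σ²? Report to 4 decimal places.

0.6504

With known mean μ and an Inverse-Gamma(α, β) prior on σ², the Normal likelihood is conjugate: posterior is Inv-Gamma(α + n/2, β + Σ(xᵢ−μ)²/2).
Posterior: Inv-Gamma(5.7 + 12/2, 4.5 + 7.520/2) = Inv-Gamma(11.70, 8.2600).
Mode = β/(α+1) = 8.2600/12.70 = 0.6504.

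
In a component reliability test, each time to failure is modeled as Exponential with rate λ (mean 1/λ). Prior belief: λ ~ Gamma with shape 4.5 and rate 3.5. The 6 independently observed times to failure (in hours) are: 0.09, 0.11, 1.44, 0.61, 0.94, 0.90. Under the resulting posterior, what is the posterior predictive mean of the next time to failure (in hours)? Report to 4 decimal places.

0.7989

With a Gamma(shape α, rate β) prior on the exponential rate λ, the posterior after n observations with total T = Σxᵢ is Gamma(α+n, β+T).
Sum of observations T = 4.09 hours; n = 6.
Posterior: Gamma(4.5+6, 3.5+4.09) = Gamma(10.5, 7.59).
The predictive distribution for the next observation is Lomax; its mean is β/(α−1) = 7.59/9.5 = 0.7989.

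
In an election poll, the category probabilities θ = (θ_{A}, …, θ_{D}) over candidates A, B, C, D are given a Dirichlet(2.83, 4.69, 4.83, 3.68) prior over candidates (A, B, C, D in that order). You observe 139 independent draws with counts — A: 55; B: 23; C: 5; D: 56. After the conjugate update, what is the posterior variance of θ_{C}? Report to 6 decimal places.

The Dirichlet prior is conjugate to the Multinomial likelihood: each posterior αⱼ = prior αⱼ + observed count nⱼ.
Posterior concentration: (57.83, 27.69, 9.83, 59.68), total = 155.03.
Var[θ_j] = α_j(Σα−α_j)/((Σα)²(Σα+1)) = 9.83·145.20/(155.03²·156.03) = 0.000381.

0.000381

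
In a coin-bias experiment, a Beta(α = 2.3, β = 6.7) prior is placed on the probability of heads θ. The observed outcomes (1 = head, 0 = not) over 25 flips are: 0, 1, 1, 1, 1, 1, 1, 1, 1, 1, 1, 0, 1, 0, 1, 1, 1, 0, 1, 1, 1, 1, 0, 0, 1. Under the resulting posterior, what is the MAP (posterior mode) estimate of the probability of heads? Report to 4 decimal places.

The Beta prior is conjugate to a Binomial/Bernoulli likelihood; the update adds successes to α and failures to β.
Posterior: Beta(α+k, β+n−k) = Beta(2.3+19, 6.7+6) = Beta(21.3, 12.7).
Mode of Beta(a,b) for a,b>1 is (a−1)/(a+b−2) = 20.3/32.0 = 0.6344.

0.6344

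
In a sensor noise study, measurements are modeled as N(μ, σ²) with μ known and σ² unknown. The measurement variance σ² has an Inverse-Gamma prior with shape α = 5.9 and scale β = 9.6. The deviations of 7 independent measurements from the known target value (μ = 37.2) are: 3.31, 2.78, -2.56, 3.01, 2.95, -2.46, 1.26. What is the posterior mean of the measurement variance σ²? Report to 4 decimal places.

4.1571

With known mean μ and an Inverse-Gamma(α, β) prior on σ², the Normal likelihood is conjugate: posterior is Inv-Gamma(α + n/2, β + Σ(xᵢ−μ)²/2).
Σ(xᵢ−μ)² = (3.31)² + (2.78)² + (-2.56)² + (3.01)² + (2.95)² + (-2.46)² + (1.26)² = 50.6399.
Posterior: Inv-Gamma(5.9 + 7/2, 9.6 + 50.6399/2) = Inv-Gamma(9.40, 34.91995).
E[σ²|data] = β/(α−1) = 34.91995/8.40 = 4.1571.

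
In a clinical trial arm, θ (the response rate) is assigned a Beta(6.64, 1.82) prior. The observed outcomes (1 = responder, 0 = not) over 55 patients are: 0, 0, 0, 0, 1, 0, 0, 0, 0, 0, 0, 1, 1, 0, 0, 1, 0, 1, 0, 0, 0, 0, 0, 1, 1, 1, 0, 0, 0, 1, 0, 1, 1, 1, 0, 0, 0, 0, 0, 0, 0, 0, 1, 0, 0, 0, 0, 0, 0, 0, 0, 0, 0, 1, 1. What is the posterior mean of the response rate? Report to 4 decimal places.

0.3410

The Beta prior is conjugate to a Binomial/Bernoulli likelihood; the update adds successes to α and failures to β.
Posterior: Beta(α+k, β+n−k) = Beta(6.64+15, 1.82+40) = Beta(21.64, 41.82).
Posterior mean = α/(α+β) = 21.64/63.46 = 0.3410.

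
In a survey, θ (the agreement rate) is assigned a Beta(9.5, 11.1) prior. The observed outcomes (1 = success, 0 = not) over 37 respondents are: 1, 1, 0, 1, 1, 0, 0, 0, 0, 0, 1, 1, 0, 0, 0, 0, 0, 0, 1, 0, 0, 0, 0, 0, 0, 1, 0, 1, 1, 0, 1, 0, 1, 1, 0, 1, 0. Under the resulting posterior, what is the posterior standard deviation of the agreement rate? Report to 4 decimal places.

0.0642

The Beta prior is conjugate to a Binomial/Bernoulli likelihood; the update adds successes to α and failures to β.
Posterior: Beta(α+k, β+n−k) = Beta(9.5+14, 11.1+23) = Beta(23.5, 34.1).
Var = αβ/((α+β)²(α+β+1)) = 23.5·34.1/(57.6²·58.6) = 0.00412173; SD = √0.00412173 = 0.0642.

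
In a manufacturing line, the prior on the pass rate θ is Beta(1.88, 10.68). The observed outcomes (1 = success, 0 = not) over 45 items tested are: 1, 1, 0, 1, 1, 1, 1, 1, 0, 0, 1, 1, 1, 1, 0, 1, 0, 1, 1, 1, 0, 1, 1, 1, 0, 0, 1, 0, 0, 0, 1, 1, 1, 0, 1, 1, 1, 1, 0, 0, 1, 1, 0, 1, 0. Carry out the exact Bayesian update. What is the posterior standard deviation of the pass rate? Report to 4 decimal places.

0.0652

The Beta prior is conjugate to a Binomial/Bernoulli likelihood; the update adds successes to α and failures to β.
Posterior: Beta(α+k, β+n−k) = Beta(1.88+29, 10.68+16) = Beta(30.88, 26.68).
Var = αβ/((α+β)²(α+β+1)) = 30.88·26.68/(57.56²·58.56) = 0.00424640; SD = √0.00424640 = 0.0652.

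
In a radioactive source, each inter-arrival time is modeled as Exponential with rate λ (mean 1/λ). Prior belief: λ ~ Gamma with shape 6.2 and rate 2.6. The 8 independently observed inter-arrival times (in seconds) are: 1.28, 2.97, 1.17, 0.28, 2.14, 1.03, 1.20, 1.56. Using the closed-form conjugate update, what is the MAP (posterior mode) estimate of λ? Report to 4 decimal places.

0.9276

With a Gamma(shape α, rate β) prior on the exponential rate λ, the posterior after n observations with total T = Σxᵢ is Gamma(α+n, β+T).
Sum of observations T = 11.63 seconds; n = 8.
Posterior: Gamma(6.2+8, 2.6+11.63) = Gamma(14.2, 14.23).
Mode = (α−1)/β = 0.9276.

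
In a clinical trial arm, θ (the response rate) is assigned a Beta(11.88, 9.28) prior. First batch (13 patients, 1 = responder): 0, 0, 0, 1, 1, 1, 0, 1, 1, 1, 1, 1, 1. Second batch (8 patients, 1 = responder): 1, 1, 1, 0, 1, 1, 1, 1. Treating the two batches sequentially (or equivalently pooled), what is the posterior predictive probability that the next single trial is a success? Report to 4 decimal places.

The Beta prior is conjugate to a Binomial/Bernoulli likelihood; the update adds successes to α and failures to β.
After batch 1: Beta(11.88+9, 9.28+4) = Beta(20.88, 13.28).
After batch 2: Beta(20.88+7, 13.28+1) = Beta(27.88, 14.28).
For a single future Bernoulli trial, P(success | data) = α/(α+β) = 0.6613.

0.6613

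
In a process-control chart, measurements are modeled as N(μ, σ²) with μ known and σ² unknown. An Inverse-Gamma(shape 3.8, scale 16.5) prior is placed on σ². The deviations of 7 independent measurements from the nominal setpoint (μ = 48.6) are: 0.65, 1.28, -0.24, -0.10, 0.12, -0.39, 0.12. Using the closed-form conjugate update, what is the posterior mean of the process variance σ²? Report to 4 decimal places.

2.8023

With known mean μ and an Inverse-Gamma(α, β) prior on σ², the Normal likelihood is conjugate: posterior is Inv-Gamma(α + n/2, β + Σ(xᵢ−μ)²/2).
Σ(xᵢ−μ)² = (0.65)² + (1.28)² + (-0.24)² + (-0.10)² + (0.12)² + (-0.39)² + (0.12)² = 2.3094.
Posterior: Inv-Gamma(3.8 + 7/2, 16.5 + 2.3094/2) = Inv-Gamma(7.30, 17.65470).
E[σ²|data] = β/(α−1) = 17.65470/6.30 = 2.8023.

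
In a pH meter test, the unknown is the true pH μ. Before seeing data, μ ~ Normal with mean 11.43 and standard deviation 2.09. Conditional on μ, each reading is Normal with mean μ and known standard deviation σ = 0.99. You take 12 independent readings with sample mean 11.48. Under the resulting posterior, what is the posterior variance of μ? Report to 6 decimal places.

For Normal data with known variance σ², a Normal(μ₀, σ₀²) prior on μ is conjugate. Posterior precision = 1/σ₀² + n/σ²; posterior mean is the precision-weighted average of μ₀ and x̄.
σ₀² = 2.09² = 4.3681, σ² = 0.99² = 0.9801; σ² + n·σ₀² = 0.9801 + 12·4.3681 = 53.3973.
Posterior precision = 1/σ₀² + n/σ² = 1/4.3681 + 12/0.9801 = (σ² + n·σ₀²)/(σ₀²σ²) = 53.3973/(4.3681·0.9801); posterior variance σₙ² = σ₀²σ²/(σ² + n·σ₀²) = 4.3681·0.9801/53.3973 = 0.080176.

0.080176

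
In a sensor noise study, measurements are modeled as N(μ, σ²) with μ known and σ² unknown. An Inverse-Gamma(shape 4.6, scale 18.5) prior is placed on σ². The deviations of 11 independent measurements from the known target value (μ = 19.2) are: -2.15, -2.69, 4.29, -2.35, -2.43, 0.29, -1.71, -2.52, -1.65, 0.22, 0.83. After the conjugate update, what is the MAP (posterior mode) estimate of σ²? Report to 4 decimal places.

4.1220

With known mean μ and an Inverse-Gamma(α, β) prior on σ², the Normal likelihood is conjugate: posterior is Inv-Gamma(α + n/2, β + Σ(xᵢ−μ)²/2).
Σ(xᵢ−μ)² = (-2.15)² + (-2.69)² + (4.29)² + (-2.35)² + (-2.43)² + (0.29)² + (-1.71)² + (-2.52)² + (-1.65)² + (0.22)² + (0.83)² = 54.5085.
Posterior: Inv-Gamma(4.6 + 11/2, 18.5 + 54.5085/2) = Inv-Gamma(10.10, 45.75425).
Mode = β/(α+1) = 45.75425/11.10 = 4.1220.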